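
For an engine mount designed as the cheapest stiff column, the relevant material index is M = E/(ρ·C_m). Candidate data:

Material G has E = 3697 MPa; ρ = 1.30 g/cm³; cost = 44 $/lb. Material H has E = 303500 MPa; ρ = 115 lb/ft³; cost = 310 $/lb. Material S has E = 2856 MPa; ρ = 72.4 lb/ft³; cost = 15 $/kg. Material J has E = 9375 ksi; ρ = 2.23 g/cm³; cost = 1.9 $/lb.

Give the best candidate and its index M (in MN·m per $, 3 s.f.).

After converting to SI:
  material G: E = 3.697 GPa, ρ = 1300 kg/m³, cost = 97.00 $/kg
  material H: E = 303.5 GPa, ρ = 1842 kg/m³, cost = 683.4 $/kg
  material S: E = 2.856 GPa, ρ = 1160 kg/m³, cost = 15.00 $/kg
  material J: E = 64.64 GPa, ρ = 2230 kg/m³, cost = 4.189 $/kg
  material J: M = 6.92 MN·m per $
  material H: M = 0.241 MN·m per $
  material S: M = 0.164 MN·m per $
  material G: M = 0.0293 MN·m per $
The maximum is for material J.

material J, M = 6.92 MN·m per $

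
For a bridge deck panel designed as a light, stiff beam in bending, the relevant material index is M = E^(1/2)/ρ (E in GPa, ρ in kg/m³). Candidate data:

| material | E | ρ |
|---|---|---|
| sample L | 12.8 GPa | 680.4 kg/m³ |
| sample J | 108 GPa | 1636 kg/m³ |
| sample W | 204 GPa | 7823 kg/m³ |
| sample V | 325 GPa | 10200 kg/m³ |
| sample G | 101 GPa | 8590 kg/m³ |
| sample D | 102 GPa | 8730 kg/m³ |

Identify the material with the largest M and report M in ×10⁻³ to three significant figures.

sample J, M = 6.35×10⁻³

Per-candidate index values:
  sample J: M = 6.35×10⁻³
  sample L: M = 5.26×10⁻³
  sample W: M = 1.83×10⁻³
  sample V: M = 1.77×10⁻³
  sample G: M = 1.17×10⁻³
  sample D: M = 1.16×10⁻³
Sample J has the largest M.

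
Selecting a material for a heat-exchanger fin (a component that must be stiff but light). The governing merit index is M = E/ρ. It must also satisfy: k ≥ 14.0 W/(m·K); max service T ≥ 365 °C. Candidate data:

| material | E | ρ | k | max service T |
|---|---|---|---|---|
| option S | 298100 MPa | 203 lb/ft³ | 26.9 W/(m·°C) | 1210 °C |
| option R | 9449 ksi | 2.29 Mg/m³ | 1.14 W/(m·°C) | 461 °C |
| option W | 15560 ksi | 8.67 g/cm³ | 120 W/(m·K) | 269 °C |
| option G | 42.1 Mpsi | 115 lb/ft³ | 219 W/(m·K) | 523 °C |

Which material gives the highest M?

Screen on constraints: k ≥ 14.0 W/(m·K); max service T ≥ 365 °C. Survivors: option S, option G.
Putting every candidate on a common basis:
  option S: E = 298.1 GPa, ρ = 3252 kg/m³
  option G: E = 290.3 GPa, ρ = 1842 kg/m³
  option G: M = 158 MN·m/kg
  option S: M = 91.7 MN·m/kg
The maximum is for option G.

option G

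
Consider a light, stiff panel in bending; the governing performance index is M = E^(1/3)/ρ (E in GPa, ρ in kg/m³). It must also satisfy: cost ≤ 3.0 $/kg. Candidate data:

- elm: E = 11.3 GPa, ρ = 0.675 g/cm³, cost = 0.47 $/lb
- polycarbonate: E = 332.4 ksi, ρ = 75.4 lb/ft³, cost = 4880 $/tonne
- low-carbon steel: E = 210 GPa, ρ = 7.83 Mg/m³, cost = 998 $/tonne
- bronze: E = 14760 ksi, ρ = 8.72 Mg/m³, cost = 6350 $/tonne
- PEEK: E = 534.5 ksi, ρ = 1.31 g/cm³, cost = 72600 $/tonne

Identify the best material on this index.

Screen on constraints: cost ≤ 3.0 $/kg. Survivors: elm, low-carbon steel.
Normalizing units and computing the index:
  elm: E = 11.30 GPa, ρ = 675.0 kg/m³
  low-carbon steel: E = 210.0 GPa, ρ = 7830 kg/m³
  elm: M = 3.32×10⁻³
  low-carbon steel: M = 0.759×10⁻³
Highest index: elm.

elm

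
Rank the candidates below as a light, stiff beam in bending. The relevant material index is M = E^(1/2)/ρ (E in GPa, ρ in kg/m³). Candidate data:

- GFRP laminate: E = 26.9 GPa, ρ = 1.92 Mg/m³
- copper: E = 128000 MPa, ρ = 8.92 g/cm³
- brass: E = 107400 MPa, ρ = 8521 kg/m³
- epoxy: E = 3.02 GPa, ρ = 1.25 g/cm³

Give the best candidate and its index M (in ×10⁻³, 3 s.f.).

GFRP laminate, M = 2.70×10⁻³

After converting to SI:
  GFRP laminate: E = 26.90 GPa, ρ = 1920 kg/m³
  copper: E = 128.0 GPa, ρ = 8920 kg/m³
  brass: E = 107.4 GPa, ρ = 8521 kg/m³
  epoxy: E = 3.020 GPa, ρ = 1250 kg/m³
  GFRP laminate: M = 2.70×10⁻³
  epoxy: M = 1.39×10⁻³
  copper: M = 1.27×10⁻³
  brass: M = 1.22×10⁻³
Highest index: GFRP laminate.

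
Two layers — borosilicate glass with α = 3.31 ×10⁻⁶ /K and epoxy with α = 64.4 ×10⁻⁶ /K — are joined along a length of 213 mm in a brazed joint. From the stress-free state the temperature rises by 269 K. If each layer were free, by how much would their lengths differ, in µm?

Δα = |3.31 − 64.4|×10⁻⁶/K = 61.1×10⁻⁶/K.
ΔL_mismatch = Δα·L·ΔT = 61.1×10⁻⁶ × 213.0 mm × 269.0 K = 3500 µm.

3500 µm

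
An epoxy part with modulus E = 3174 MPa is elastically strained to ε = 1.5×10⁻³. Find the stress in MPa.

4.76 MPa

E = 3174 MPa = 3.174 GPa.
σ = E·ε = 3174 MPa × 1.5×10⁻³ = 4.76 MPa.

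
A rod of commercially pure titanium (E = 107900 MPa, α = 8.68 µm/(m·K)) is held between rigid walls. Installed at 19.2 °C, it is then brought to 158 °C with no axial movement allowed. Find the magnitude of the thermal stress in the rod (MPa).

130 MPa

E = 107900 MPa = 107.9 GPa.
ΔT = 138.8 K. Constrained thermal stress σ = E·α·ΔT = 107.9×10³ MPa × 8.68×10⁻⁶ × 138.8 = 130 MPa (compressive).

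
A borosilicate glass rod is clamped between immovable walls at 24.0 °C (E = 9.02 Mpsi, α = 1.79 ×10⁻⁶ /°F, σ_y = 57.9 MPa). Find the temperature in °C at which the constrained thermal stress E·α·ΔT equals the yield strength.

E = 9.02 Mpsi = 62.19 GPa.
α = 1.79×10⁻⁶/°F × 9/5 = 3.22×10⁻⁶/K.
E·α·ΔT = 57.90 MPa ⇒ ΔT = 57.90 / (62.19×10³ × 3.22×10⁻⁶) = 289.0 K.
T = 24.0 + 289.0 = 313.0 °C.

313 °C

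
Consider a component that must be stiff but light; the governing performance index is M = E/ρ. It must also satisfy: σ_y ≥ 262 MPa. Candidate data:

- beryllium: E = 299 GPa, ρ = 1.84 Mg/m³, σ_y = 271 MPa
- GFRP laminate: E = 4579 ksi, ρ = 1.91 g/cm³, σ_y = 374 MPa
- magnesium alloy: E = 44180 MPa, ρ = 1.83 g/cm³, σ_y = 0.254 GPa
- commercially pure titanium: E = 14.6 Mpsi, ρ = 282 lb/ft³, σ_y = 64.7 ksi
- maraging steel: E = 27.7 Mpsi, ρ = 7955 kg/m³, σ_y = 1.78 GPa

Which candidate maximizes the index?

beryllium

Screen on constraints: σ_y ≥ 262 MPa. Survivors: beryllium, GFRP laminate, commercially pure titanium, maraging steel.
After converting to SI:
  beryllium: E = 299.0 GPa, ρ = 1840 kg/m³
  GFRP laminate: E = 31.57 GPa, ρ = 1910 kg/m³
  commercially pure titanium: E = 100.7 GPa, ρ = 4517 kg/m³
  maraging steel: E = 191.0 GPa, ρ = 7955 kg/m³
  beryllium: M = 162 MN·m/kg
  maraging steel: M = 24.0 MN·m/kg
  commercially pure titanium: M = 22.3 MN·m/kg
  GFRP laminate: M = 16.5 MN·m/kg
Highest index: beryllium.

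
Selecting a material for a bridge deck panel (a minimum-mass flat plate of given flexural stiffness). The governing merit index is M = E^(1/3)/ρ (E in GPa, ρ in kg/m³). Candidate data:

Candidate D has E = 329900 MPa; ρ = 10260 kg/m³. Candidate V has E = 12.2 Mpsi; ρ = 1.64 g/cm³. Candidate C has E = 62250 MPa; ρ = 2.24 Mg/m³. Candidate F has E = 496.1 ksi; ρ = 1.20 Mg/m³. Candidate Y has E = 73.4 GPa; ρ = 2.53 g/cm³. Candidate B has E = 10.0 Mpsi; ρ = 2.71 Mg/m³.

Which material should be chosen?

Convert each candidate to consistent units, then evaluate M:
  candidate D: E = 329.9 GPa, ρ = 10260 kg/m³
  candidate V: E = 84.12 GPa, ρ = 1640 kg/m³
  candidate C: E = 62.25 GPa, ρ = 2240 kg/m³
  candidate F: E = 3.420 GPa, ρ = 1200 kg/m³
  candidate Y: E = 73.40 GPa, ρ = 2530 kg/m³
  candidate B: E = 68.95 GPa, ρ = 2710 kg/m³
  candidate V: M = 2.67×10⁻³
  candidate C: M = 1.77×10⁻³
  candidate Y: M = 1.65×10⁻³
  candidate B: M = 1.51×10⁻³
  candidate F: M = 1.26×10⁻³
  candidate D: M = 0.673×10⁻³
Candidate V has the largest M.

candidate V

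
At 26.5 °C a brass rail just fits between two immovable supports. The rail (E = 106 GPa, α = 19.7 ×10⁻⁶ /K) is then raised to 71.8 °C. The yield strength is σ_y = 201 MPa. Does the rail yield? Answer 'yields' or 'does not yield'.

does not yield

ΔT = 45.30 K. Constrained thermal stress σ = E·α·ΔT = 106.0×10³ MPa × 19.7×10⁻⁶ × 45.30 = 94.6 MPa (compressive).
Compare to σ_y = 201 MPa: σ < σ_y, so it does not yield.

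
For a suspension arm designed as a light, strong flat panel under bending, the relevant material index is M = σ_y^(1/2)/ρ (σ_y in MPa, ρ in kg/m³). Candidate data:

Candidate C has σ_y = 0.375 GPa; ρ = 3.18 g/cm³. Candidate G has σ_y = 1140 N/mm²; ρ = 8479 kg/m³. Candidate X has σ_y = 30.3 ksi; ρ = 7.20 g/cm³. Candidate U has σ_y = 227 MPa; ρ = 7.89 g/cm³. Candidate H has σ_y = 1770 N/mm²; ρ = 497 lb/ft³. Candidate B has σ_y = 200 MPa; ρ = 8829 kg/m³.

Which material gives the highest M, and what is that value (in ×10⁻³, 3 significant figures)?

candidate C, M = 6.09×10⁻³

Putting every candidate on a common basis:
  candidate C: σ_y = 375.0 MPa, ρ = 3180 kg/m³
  candidate G: σ_y = 1140 MPa, ρ = 8479 kg/m³
  candidate X: σ_y = 208.9 MPa, ρ = 7200 kg/m³
  candidate U: σ_y = 227.0 MPa, ρ = 7890 kg/m³
  candidate H: σ_y = 1770 MPa, ρ = 7961 kg/m³
  candidate B: σ_y = 200.0 MPa, ρ = 8829 kg/m³
  candidate C: M = 6.09×10⁻³
  candidate H: M = 5.28×10⁻³
  candidate G: M = 3.98×10⁻³
  candidate X: M = 2.01×10⁻³
  candidate U: M = 1.91×10⁻³
  candidate B: M = 1.60×10⁻³
The maximum is for candidate C.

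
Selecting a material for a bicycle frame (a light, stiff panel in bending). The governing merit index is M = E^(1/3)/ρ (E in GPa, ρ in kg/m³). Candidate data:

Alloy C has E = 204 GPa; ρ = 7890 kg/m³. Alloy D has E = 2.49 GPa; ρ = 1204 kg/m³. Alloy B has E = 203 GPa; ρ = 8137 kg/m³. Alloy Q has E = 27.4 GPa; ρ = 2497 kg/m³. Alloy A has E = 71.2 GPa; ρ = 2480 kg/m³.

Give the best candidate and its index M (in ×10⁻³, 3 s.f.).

alloy A, M = 1.67×10⁻³

Per-candidate index values:
  alloy A: M = 1.67×10⁻³
  alloy Q: M = 1.21×10⁻³
  alloy D: M = 1.13×10⁻³
  alloy C: M = 0.746×10⁻³
  alloy B: M = 0.722×10⁻³
Alloy A ranks first.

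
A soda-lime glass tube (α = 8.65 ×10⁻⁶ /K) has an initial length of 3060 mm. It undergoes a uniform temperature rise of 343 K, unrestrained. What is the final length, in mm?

ΔL = α·L₀·ΔT = 8.65×10⁻⁶ × 3060 mm × 343.0 K = 9.08 mm.
L = L₀ + ΔL = 3060 + 9.08 = 3069.1 mm.

3069.1 mm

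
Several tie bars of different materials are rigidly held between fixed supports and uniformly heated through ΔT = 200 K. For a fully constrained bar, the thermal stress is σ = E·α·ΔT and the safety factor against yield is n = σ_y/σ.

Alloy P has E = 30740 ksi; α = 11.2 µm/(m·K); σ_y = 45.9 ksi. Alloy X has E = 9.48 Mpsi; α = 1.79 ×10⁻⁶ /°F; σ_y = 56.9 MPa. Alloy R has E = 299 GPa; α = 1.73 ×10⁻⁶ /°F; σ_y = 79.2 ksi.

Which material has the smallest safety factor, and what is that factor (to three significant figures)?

alloy P, n = 0.667

In consistent units (E in GPa, α in ×10⁻⁶/K, σ_y in MPa):
  alloy P: E = 211.9, α = 11.2, σ_y = 316.5 → σ = 475 MPa, n = 0.667
  alloy X: E = 65.36, α = 3.22, σ_y = 56.90 → σ = 42.1 MPa, n = 1.35
  alloy R: E = 299.0, α = 3.11, σ_y = 546.1 → σ = 186 MPa, n = 2.93
The minimum is alloy P at n = 0.667.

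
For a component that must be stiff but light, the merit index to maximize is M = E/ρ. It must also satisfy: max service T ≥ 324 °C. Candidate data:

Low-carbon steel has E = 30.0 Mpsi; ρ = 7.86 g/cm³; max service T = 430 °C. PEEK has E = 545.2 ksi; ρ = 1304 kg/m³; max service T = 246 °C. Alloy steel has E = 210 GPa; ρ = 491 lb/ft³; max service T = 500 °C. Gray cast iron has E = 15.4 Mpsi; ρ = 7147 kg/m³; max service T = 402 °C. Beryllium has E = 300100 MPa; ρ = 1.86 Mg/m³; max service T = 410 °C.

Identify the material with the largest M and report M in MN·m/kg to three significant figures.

beryllium, M = 161 MN·m/kg

Screen on constraints: max service T ≥ 324 °C. Survivors: low-carbon steel, alloy steel, gray cast iron, beryllium.
After converting to SI:
  low-carbon steel: E = 206.8 GPa, ρ = 7860 kg/m³
  alloy steel: E = 210.0 GPa, ρ = 7865 kg/m³
  gray cast iron: E = 106.2 GPa, ρ = 7147 kg/m³
  beryllium: E = 300.1 GPa, ρ = 1860 kg/m³
  beryllium: M = 161 MN·m/kg
  alloy steel: M = 26.7 MN·m/kg
  low-carbon steel: M = 26.3 MN·m/kg
  gray cast iron: M = 14.9 MN·m/kg
Beryllium has the largest M.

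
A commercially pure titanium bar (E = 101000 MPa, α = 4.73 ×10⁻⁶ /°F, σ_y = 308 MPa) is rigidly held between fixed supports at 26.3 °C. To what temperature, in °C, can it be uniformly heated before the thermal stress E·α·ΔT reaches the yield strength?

E = 101000 MPa = 101.0 GPa.
α = 4.73×10⁻⁶/°F × 9/5 = 8.51×10⁻⁶/K.
E·α·ΔT = 308.0 MPa ⇒ ΔT = 308.0 / (101.0×10³ × 8.51×10⁻⁶) = 358.2 K.
T = 26.3 + 358.2 = 384.5 °C.

384 °C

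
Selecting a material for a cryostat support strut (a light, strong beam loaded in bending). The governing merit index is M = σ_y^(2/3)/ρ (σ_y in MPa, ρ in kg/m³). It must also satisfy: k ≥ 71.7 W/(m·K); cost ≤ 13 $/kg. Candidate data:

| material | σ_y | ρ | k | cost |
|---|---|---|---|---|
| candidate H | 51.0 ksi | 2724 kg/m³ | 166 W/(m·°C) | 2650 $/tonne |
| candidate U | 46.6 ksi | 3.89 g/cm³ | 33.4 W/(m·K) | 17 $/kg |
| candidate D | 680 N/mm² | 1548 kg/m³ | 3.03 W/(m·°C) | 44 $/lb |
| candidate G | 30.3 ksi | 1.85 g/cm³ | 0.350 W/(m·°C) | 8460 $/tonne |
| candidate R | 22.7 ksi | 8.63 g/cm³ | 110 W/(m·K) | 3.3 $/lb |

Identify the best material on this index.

Screen on constraints: k ≥ 71.7 W/(m·K); cost ≤ 13 $/kg. Survivors: candidate H, candidate R.
After converting to SI:
  candidate H: σ_y = 351.6 MPa, ρ = 2724 kg/m³
  candidate R: σ_y = 156.5 MPa, ρ = 8630 kg/m³
  candidate H: M = 18.3×10⁻³
  candidate R: M = 3.37×10⁻³
Candidate H ranks first.

candidate H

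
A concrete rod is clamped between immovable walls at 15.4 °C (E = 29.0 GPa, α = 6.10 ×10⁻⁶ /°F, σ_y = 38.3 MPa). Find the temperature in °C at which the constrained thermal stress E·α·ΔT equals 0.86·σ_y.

α = 6.10×10⁻⁶/°F × 9/5 = 11.0×10⁻⁶/K.
E·α·ΔT = 32.94 MPa ⇒ ΔT = 32.94 / (29.00×10³ × 11.0×10⁻⁶) = 103.4 K.
T = 15.4 + 103.4 = 118.8 °C.

119 °C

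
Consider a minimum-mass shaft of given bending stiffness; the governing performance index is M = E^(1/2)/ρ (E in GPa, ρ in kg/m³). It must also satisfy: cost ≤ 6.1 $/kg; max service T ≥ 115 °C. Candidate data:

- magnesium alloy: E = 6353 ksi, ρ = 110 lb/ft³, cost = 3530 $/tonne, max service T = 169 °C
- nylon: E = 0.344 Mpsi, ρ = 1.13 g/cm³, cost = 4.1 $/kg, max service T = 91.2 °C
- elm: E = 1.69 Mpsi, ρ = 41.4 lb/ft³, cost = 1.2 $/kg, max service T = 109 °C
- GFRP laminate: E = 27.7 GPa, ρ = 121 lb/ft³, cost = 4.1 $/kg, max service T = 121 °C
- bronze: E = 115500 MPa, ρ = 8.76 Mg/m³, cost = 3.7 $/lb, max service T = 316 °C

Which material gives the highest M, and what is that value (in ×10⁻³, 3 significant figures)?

magnesium alloy, M = 3.76×10⁻³

Screen on constraints: cost ≤ 6.1 $/kg; max service T ≥ 115 °C. Survivors: magnesium alloy, GFRP laminate.
Convert each candidate to consistent units, then evaluate M:
  magnesium alloy: E = 43.80 GPa, ρ = 1762 kg/m³
  GFRP laminate: E = 27.70 GPa, ρ = 1938 kg/m³
  magnesium alloy: M = 3.76×10⁻³
  GFRP laminate: M = 2.72×10⁻³
Magnesium alloy ranks first.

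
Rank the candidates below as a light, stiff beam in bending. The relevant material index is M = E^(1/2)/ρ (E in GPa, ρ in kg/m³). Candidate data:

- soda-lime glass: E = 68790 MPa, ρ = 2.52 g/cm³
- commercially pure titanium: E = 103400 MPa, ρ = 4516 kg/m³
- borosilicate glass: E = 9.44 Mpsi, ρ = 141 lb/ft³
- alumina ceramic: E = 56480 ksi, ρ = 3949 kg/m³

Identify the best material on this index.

alumina ceramic

Normalizing units and computing the index:
  soda-lime glass: E = 68.79 GPa, ρ = 2520 kg/m³
  commercially pure titanium: E = 103.4 GPa, ρ = 4516 kg/m³
  borosilicate glass: E = 65.09 GPa, ρ = 2259 kg/m³
  alumina ceramic: E = 389.4 GPa, ρ = 3949 kg/m³
  alumina ceramic: M = 5.00×10⁻³
  borosilicate glass: M = 3.57×10⁻³
  soda-lime glass: M = 3.29×10⁻³
  commercially pure titanium: M = 2.25×10⁻³
The maximum is for alumina ceramic.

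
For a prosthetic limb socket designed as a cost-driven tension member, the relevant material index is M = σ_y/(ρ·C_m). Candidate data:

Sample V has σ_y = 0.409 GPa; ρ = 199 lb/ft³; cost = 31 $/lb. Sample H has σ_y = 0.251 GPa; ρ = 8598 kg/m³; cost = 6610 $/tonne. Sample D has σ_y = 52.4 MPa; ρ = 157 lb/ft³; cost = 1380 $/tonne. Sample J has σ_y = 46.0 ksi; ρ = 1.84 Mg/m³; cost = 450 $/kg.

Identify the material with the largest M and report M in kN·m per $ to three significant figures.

Putting every candidate on a common basis:
  sample V: σ_y = 409.0 MPa, ρ = 3188 kg/m³, cost = 68.34 $/kg
  sample H: σ_y = 251.0 MPa, ρ = 8598 kg/m³, cost = 6.610 $/kg
  sample D: σ_y = 52.40 MPa, ρ = 2515 kg/m³, cost = 1.380 $/kg
  sample J: σ_y = 317.2 MPa, ρ = 1840 kg/m³, cost = 450.0 $/kg
  sample D: M = 15.1 kN·m per $
  sample H: M = 4.42 kN·m per $
  sample V: M = 1.88 kN·m per $
  sample J: M = 0.383 kN·m per $
Sample D ranks first.

sample D, M = 15.1 kN·m per $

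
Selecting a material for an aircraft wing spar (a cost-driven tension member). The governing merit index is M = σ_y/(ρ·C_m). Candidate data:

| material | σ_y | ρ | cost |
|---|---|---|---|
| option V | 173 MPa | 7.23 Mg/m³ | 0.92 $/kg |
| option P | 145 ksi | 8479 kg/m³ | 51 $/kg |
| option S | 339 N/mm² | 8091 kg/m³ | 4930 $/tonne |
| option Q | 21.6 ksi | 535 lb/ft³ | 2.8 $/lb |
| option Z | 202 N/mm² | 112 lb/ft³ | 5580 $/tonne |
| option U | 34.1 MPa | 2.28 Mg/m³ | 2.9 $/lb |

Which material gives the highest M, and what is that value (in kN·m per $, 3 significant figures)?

In SI units:
  option V: σ_y = 173.0 MPa, ρ = 7230 kg/m³, cost = 0.9200 $/kg
  option P: σ_y = 999.7 MPa, ρ = 8479 kg/m³, cost = 51.00 $/kg
  option S: σ_y = 339.0 MPa, ρ = 8091 kg/m³, cost = 4.930 $/kg
  option Q: σ_y = 148.9 MPa, ρ = 8570 kg/m³, cost = 6.173 $/kg
  option Z: σ_y = 202.0 MPa, ρ = 1794 kg/m³, cost = 5.580 $/kg
  option U: σ_y = 34.10 MPa, ρ = 2280 kg/m³, cost = 6.393 $/kg
  option V: M = 26.0 kN·m per $
  option Z: M = 20.2 kN·m per $
  option S: M = 8.50 kN·m per $
  option Q: M = 2.82 kN·m per $
  option U: M = 2.34 kN·m per $
  option P: M = 2.31 kN·m per $
Highest index: option V.

option V, M = 26.0 kN·m per $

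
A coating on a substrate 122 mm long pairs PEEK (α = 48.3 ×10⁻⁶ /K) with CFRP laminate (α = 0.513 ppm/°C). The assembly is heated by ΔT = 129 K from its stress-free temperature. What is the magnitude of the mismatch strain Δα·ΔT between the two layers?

Δα = |48.3 − 0.513|×10⁻⁶/K = 47.8×10⁻⁶/K.
Mismatch strain = Δα·ΔT = 47.8×10⁻⁶ × 129.0 = 6.16×10⁻³.

6.16×10⁻³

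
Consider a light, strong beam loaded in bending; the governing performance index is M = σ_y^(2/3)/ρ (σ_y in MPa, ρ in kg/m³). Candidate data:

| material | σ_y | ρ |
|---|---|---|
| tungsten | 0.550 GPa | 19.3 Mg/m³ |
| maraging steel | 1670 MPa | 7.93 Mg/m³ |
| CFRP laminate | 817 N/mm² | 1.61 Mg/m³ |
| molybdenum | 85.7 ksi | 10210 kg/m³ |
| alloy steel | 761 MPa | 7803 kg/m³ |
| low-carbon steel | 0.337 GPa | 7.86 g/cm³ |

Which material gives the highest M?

CFRP laminate

After converting to SI:
  tungsten: σ_y = 550.0 MPa, ρ = 19300 kg/m³
  maraging steel: σ_y = 1670 MPa, ρ = 7930 kg/m³
  CFRP laminate: σ_y = 817.0 MPa, ρ = 1610 kg/m³
  molybdenum: σ_y = 590.9 MPa, ρ = 10210 kg/m³
  alloy steel: σ_y = 761.0 MPa, ρ = 7803 kg/m³
  low-carbon steel: σ_y = 337.0 MPa, ρ = 7860 kg/m³
  CFRP laminate: M = 54.3×10⁻³
  maraging steel: M = 17.8×10⁻³
  alloy steel: M = 10.7×10⁻³
  molybdenum: M = 6.90×10⁻³
  low-carbon steel: M = 6.16×10⁻³
  tungsten: M = 3.48×10⁻³
CFRP laminate has the largest M.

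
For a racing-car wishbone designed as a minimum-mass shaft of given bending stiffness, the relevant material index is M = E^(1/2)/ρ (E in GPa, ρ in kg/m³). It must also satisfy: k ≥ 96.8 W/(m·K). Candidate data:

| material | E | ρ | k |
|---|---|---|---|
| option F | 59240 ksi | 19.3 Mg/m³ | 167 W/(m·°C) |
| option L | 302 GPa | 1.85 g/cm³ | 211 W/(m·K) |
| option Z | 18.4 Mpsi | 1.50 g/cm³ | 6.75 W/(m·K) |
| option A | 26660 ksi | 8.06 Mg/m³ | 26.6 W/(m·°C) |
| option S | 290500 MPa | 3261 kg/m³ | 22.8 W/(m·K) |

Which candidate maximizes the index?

option L

Screen on constraints: k ≥ 96.8 W/(m·K). Survivors: option F, option L.
In SI units:
  option F: E = 408.4 GPa, ρ = 19300 kg/m³
  option L: E = 302.0 GPa, ρ = 1850 kg/m³
  option L: M = 9.39×10⁻³
  option F: M = 1.05×10⁻³
Option L ranks first.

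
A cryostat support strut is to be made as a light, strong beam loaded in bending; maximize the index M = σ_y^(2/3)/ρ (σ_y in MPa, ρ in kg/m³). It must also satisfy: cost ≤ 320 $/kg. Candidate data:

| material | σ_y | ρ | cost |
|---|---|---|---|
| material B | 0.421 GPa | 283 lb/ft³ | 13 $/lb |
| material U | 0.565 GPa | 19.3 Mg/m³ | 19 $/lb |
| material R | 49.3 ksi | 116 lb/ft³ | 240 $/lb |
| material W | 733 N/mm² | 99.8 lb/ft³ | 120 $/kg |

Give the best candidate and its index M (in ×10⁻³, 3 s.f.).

Screen on constraints: cost ≤ 320 $/kg. Survivors: material B, material U, material W.
Putting every candidate on a common basis:
  material B: σ_y = 421.0 MPa, ρ = 4533 kg/m³
  material U: σ_y = 565.0 MPa, ρ = 19300 kg/m³
  material W: σ_y = 733.0 MPa, ρ = 1599 kg/m³
  material W: M = 50.9×10⁻³
  material B: M = 12.4×10⁻³
  material U: M = 3.54×10⁻³
Highest index: material W.

material W, M = 50.9×10⁻³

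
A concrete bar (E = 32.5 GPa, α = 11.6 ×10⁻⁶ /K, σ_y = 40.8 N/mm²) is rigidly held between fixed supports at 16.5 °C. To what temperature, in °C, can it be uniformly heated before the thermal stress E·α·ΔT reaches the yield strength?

σ_y = 40.8 N/mm² = 40.80 MPa.
E·α·ΔT = 40.80 MPa ⇒ ΔT = 40.80 / (32.50×10³ × 11.6×10⁻⁶) = 108.2 K.
T = 16.5 + 108.2 = 124.7 °C.

125 °C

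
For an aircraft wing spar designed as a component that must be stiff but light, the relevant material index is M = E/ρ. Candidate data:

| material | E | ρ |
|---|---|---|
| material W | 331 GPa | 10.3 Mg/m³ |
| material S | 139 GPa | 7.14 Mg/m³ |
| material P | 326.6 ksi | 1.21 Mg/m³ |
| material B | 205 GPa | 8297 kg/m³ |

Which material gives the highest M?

material W

Putting every candidate on a common basis:
  material W: E = 331.0 GPa, ρ = 10300 kg/m³
  material S: E = 139.0 GPa, ρ = 7140 kg/m³
  material P: E = 2.252 GPa, ρ = 1210 kg/m³
  material B: E = 205.0 GPa, ρ = 8297 kg/m³
  material W: M = 32.1 MN·m/kg
  material B: M = 24.7 MN·m/kg
  material S: M = 19.5 MN·m/kg
  material P: M = 1.86 MN·m/kg
The maximum is for material W.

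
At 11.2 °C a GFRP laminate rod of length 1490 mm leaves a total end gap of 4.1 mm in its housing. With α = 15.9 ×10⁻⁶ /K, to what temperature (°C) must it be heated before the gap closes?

α·L₀·ΔT = 4.1 mm ⇒ ΔT = 4.1 / (15.9×10⁻⁶ × 1490.0) = 173.1 K.
T = 11.2 + 173.1 = 184.3 °C.

184 °C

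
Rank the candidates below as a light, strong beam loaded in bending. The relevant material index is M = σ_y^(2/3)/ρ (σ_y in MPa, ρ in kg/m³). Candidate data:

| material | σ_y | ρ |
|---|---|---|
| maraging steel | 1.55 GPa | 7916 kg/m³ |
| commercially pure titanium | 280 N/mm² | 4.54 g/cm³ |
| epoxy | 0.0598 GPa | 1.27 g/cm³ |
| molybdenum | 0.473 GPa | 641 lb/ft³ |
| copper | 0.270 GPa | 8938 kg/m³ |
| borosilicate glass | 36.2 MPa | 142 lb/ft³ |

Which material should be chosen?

After converting to SI:
  maraging steel: σ_y = 1550 MPa, ρ = 7916 kg/m³
  commercially pure titanium: σ_y = 280.0 MPa, ρ = 4540 kg/m³
  epoxy: σ_y = 59.80 MPa, ρ = 1270 kg/m³
  molybdenum: σ_y = 473.0 MPa, ρ = 10270 kg/m³
  copper: σ_y = 270.0 MPa, ρ = 8938 kg/m³
  borosilicate glass: σ_y = 36.20 MPa, ρ = 2275 kg/m³
  maraging steel: M = 16.9×10⁻³
  epoxy: M = 12.0×10⁻³
  commercially pure titanium: M = 9.43×10⁻³
  molybdenum: M = 5.91×10⁻³
  borosilicate glass: M = 4.81×10⁻³
  copper: M = 4.67×10⁻³
The maximum is for maraging steel.

maraging steel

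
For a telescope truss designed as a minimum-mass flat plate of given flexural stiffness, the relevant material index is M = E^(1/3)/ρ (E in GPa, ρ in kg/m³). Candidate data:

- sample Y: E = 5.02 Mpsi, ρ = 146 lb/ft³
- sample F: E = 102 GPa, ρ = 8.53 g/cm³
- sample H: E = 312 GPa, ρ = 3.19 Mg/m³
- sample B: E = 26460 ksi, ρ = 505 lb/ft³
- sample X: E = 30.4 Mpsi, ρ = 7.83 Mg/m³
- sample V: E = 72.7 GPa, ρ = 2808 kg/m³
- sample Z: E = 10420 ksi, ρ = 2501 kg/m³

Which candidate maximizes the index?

sample H

Putting every candidate on a common basis:
  sample Y: E = 34.61 GPa, ρ = 2339 kg/m³
  sample F: E = 102.0 GPa, ρ = 8530 kg/m³
  sample H: E = 312.0 GPa, ρ = 3190 kg/m³
  sample B: E = 182.4 GPa, ρ = 8089 kg/m³
  sample X: E = 209.6 GPa, ρ = 7830 kg/m³
  sample V: E = 72.70 GPa, ρ = 2808 kg/m³
  sample Z: E = 71.84 GPa, ρ = 2501 kg/m³
  sample H: M = 2.13×10⁻³
  sample Z: M = 1.66×10⁻³
  sample V: M = 1.49×10⁻³
  sample Y: M = 1.39×10⁻³
  sample X: M = 0.759×10⁻³
  sample B: M = 0.701×10⁻³
  sample F: M = 0.548×10⁻³
Sample H ranks first.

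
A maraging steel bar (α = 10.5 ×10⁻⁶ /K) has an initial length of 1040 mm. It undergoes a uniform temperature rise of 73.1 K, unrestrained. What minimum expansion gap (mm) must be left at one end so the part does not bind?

0.798 mm

ΔL = α·L₀·ΔT = 10.5×10⁻⁶ × 1040 mm × 73.10 K = 0.798 mm.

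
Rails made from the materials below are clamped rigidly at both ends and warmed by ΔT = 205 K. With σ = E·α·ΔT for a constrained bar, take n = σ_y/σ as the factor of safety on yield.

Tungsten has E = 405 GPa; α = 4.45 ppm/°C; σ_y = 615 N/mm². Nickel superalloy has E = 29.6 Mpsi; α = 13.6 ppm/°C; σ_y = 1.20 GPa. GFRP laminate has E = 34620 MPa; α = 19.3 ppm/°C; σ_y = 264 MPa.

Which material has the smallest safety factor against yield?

Converting E to GPa, α to ×10⁻⁶/K, σ_y to MPa, then σ and n for each:
  tungsten: E = 405.0, α = 4.45, σ_y = 615.0 → σ = 369 MPa, n = 1.66
  nickel superalloy: E = 204.1, α = 13.6, σ_y = 1200 → σ = 569 MPa, n = 2.11
  GFRP laminate: E = 34.62, α = 19.3, σ_y = 264.0 → σ = 137 MPa, n = 1.93
Tungsten has the lowest safety factor, n = 1.66.

tungsten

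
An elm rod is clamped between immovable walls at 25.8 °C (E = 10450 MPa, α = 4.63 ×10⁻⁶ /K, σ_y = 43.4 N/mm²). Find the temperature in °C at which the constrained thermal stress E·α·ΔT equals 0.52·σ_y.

492 °C

E = 10450 MPa = 10.45 GPa.
σ_y = 43.4 N/mm² = 43.40 MPa.
E·α·ΔT = 22.57 MPa ⇒ ΔT = 22.57 / (10.45×10³ × 4.63×10⁻⁶) = 466.4 K.
T = 25.8 + 466.4 = 492.2 °C.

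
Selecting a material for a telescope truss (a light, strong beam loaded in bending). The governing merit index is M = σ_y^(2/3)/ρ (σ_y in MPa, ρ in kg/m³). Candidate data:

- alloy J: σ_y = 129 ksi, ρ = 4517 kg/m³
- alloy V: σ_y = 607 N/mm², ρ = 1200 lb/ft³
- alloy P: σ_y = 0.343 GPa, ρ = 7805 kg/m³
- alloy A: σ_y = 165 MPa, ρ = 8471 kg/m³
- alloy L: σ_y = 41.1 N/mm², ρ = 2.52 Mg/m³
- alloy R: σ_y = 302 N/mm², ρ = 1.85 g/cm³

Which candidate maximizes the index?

alloy R

In SI units:
  alloy J: σ_y = 889.4 MPa, ρ = 4517 kg/m³
  alloy V: σ_y = 607.0 MPa, ρ = 19220 kg/m³
  alloy P: σ_y = 343.0 MPa, ρ = 7805 kg/m³
  alloy A: σ_y = 165.0 MPa, ρ = 8471 kg/m³
  alloy L: σ_y = 41.10 MPa, ρ = 2520 kg/m³
  alloy R: σ_y = 302.0 MPa, ρ = 1850 kg/m³
  alloy R: M = 24.3×10⁻³
  alloy J: M = 20.5×10⁻³
  alloy P: M = 6.28×10⁻³
  alloy L: M = 4.73×10⁻³
  alloy V: M = 3.73×10⁻³
  alloy A: M = 3.55×10⁻³
Highest index: alloy R.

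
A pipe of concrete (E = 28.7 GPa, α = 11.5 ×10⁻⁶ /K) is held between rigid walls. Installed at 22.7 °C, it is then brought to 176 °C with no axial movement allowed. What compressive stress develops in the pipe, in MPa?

ΔT = 153.3 K. Constrained thermal stress σ = E·α·ΔT = 28.70×10³ MPa × 11.5×10⁻⁶ × 153.3 = 50.6 MPa (compressive).

50.6 MPa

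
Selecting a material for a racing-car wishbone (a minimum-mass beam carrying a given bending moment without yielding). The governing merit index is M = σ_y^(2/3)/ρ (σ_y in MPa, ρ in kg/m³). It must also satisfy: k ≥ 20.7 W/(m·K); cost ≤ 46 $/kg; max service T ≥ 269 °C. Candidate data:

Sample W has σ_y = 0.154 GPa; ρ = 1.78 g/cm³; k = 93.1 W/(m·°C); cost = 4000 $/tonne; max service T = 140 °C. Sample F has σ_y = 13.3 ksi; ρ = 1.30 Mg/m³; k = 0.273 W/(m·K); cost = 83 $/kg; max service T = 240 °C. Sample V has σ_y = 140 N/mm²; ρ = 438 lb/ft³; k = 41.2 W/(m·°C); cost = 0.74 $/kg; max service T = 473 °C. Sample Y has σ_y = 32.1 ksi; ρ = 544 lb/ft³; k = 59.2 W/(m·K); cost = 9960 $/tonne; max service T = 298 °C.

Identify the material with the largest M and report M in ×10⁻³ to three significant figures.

Screen on constraints: k ≥ 20.7 W/(m·K); cost ≤ 46 $/kg; max service T ≥ 269 °C. Survivors: sample V, sample Y.
Normalizing units and computing the index:
  sample V: σ_y = 140.0 MPa, ρ = 7016 kg/m³
  sample Y: σ_y = 221.3 MPa, ρ = 8714 kg/m³
  sample Y: M = 4.20×10⁻³
  sample V: M = 3.84×10⁻³
Sample Y has the largest M.

sample Y, M = 4.20×10⁻³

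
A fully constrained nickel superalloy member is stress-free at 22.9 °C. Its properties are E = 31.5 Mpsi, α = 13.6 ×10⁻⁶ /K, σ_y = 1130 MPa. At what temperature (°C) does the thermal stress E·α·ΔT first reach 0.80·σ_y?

E = 31.5 Mpsi = 217.2 GPa.
E·α·ΔT = 904.0 MPa ⇒ ΔT = 904.0 / (217.2×10³ × 13.6×10⁻⁶) = 306.1 K.
T = 22.9 + 306.1 = 329.0 °C.

329 °C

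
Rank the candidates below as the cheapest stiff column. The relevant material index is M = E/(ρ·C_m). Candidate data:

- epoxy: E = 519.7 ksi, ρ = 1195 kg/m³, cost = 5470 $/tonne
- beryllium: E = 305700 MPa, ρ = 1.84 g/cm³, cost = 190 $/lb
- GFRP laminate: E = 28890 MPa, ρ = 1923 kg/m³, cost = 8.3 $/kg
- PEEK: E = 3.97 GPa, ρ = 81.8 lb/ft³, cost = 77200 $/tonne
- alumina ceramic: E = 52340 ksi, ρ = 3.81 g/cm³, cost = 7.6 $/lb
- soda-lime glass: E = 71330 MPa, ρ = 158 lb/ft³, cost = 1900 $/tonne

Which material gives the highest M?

In SI units:
  epoxy: E = 3.583 GPa, ρ = 1195 kg/m³, cost = 5.470 $/kg
  beryllium: E = 305.7 GPa, ρ = 1840 kg/m³, cost = 418.9 $/kg
  GFRP laminate: E = 28.89 GPa, ρ = 1923 kg/m³, cost = 8.300 $/kg
  PEEK: E = 3.970 GPa, ρ = 1310 kg/m³, cost = 77.20 $/kg
  alumina ceramic: E = 360.9 GPa, ρ = 3810 kg/m³, cost = 16.75 $/kg
  soda-lime glass: E = 71.33 GPa, ρ = 2531 kg/m³, cost = 1.900 $/kg
  soda-lime glass: M = 14.8 MN·m per $
  alumina ceramic: M = 5.65 MN·m per $
  GFRP laminate: M = 1.81 MN·m per $
  epoxy: M = 0.548 MN·m per $
  beryllium: M = 0.397 MN·m per $
  PEEK: M = 0.0392 MN·m per $
Soda-lime glass has the largest M.

soda-lime glass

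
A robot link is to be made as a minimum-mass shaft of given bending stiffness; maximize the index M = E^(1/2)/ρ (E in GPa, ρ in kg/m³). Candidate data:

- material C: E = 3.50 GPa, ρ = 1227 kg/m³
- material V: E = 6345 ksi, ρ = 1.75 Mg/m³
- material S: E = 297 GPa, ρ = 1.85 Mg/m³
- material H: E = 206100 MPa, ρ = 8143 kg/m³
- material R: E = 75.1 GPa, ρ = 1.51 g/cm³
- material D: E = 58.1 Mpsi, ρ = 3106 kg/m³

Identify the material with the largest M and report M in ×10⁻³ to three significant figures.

Putting every candidate on a common basis:
  material C: E = 3.500 GPa, ρ = 1227 kg/m³
  material V: E = 43.75 GPa, ρ = 1750 kg/m³
  material S: E = 297.0 GPa, ρ = 1850 kg/m³
  material H: E = 206.1 GPa, ρ = 8143 kg/m³
  material R: E = 75.10 GPa, ρ = 1510 kg/m³
  material D: E = 400.6 GPa, ρ = 3106 kg/m³
  material S: M = 9.32×10⁻³
  material D: M = 6.44×10⁻³
  material R: M = 5.74×10⁻³
  material V: M = 3.78×10⁻³
  material H: M = 1.76×10⁻³
  material C: M = 1.52×10⁻³
Highest index: material S.

material S, M = 9.32×10⁻³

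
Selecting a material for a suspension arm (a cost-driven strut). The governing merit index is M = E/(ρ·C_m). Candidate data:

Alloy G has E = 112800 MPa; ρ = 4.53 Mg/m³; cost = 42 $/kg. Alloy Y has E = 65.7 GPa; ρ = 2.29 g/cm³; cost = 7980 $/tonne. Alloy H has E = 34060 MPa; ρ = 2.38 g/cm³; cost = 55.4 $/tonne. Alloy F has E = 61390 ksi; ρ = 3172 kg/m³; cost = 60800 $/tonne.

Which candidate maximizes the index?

Normalizing units and computing the index:
  alloy G: E = 112.8 GPa, ρ = 4530 kg/m³, cost = 42.00 $/kg
  alloy Y: E = 65.70 GPa, ρ = 2290 kg/m³, cost = 7.980 $/kg
  alloy H: E = 34.06 GPa, ρ = 2380 kg/m³, cost = 0.05540 $/kg
  alloy F: E = 423.3 GPa, ρ = 3172 kg/m³, cost = 60.80 $/kg
  alloy H: M = 258 MN·m per $
  alloy Y: M = 3.60 MN·m per $
  alloy F: M = 2.19 MN·m per $
  alloy G: M = 0.593 MN·m per $
Highest index: alloy H.

alloy H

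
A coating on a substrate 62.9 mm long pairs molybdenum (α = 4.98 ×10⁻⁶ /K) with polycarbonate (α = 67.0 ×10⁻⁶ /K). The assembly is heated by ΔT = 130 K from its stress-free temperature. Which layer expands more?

α(molybdenum) = 4.98×10⁻⁶/K vs α(polycarbonate) = 67.0×10⁻⁶/K.
Higher α expands more for the same ΔT: polycarbonate.

polycarbonate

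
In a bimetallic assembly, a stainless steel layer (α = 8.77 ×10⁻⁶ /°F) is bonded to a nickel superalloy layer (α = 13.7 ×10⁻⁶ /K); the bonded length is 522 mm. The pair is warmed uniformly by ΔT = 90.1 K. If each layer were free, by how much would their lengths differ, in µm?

98.1 µm

stainless steel: α = 8.77×10⁻⁶/°F × 9/5 = 15.8×10⁻⁶/K.
Δα = |15.8 − 13.7|×10⁻⁶/K = 2.09×10⁻⁶/K.
ΔL_mismatch = Δα·L·ΔT = 2.09×10⁻⁶ × 522.0 mm × 90.1 K = 98.1 µm.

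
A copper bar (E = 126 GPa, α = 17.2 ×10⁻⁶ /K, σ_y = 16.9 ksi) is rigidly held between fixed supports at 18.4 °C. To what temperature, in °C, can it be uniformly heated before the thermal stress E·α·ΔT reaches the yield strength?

72.2 °C

σ_y = 16.9 ksi = 116.5 MPa.
E·α·ΔT = 116.5 MPa ⇒ ΔT = 116.5 / (126.0×10³ × 17.2×10⁻⁶) = 53.77 K.
T = 18.4 + 53.77 = 72.17 °C.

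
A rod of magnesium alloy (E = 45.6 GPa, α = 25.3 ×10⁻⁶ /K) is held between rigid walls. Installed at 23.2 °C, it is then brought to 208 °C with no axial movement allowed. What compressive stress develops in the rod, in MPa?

ΔT = 184.8 K. Constrained thermal stress σ = E·α·ΔT = 45.60×10³ MPa × 25.3×10⁻⁶ × 184.8 = 213 MPa (compressive).

213 MPa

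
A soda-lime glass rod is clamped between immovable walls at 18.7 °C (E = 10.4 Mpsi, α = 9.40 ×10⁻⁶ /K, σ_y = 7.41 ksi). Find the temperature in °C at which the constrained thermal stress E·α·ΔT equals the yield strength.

94.5 °C

E = 10.4 Mpsi = 71.71 GPa.
σ_y = 7.41 ksi = 51.09 MPa.
E·α·ΔT = 51.09 MPa ⇒ ΔT = 51.09 / (71.71×10³ × 9.40×10⁻⁶) = 75.80 K.
T = 18.7 + 75.80 = 94.50 °C.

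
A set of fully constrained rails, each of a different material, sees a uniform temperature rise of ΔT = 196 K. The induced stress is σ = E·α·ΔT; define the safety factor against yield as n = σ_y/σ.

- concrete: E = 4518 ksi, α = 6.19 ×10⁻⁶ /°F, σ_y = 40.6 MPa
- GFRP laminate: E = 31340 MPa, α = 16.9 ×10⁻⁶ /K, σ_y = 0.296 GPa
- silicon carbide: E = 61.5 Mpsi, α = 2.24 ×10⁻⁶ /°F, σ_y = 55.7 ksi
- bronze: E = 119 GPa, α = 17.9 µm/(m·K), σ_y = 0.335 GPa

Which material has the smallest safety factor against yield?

concrete

In consistent units (E in GPa, α in ×10⁻⁶/K, σ_y in MPa):
  concrete: E = 31.15, α = 11.1, σ_y = 40.60 → σ = 68.0 MPa, n = 0.597
  GFRP laminate: E = 31.34, α = 16.9, σ_y = 296.0 → σ = 104 MPa, n = 2.85
  silicon carbide: E = 424.0, α = 4.03, σ_y = 384.0 → σ = 335 MPa, n = 1.15
  bronze: E = 119.0, α = 17.9, σ_y = 335.0 → σ = 417 MPa, n = 0.802
Concrete has the lowest safety factor, n = 0.597.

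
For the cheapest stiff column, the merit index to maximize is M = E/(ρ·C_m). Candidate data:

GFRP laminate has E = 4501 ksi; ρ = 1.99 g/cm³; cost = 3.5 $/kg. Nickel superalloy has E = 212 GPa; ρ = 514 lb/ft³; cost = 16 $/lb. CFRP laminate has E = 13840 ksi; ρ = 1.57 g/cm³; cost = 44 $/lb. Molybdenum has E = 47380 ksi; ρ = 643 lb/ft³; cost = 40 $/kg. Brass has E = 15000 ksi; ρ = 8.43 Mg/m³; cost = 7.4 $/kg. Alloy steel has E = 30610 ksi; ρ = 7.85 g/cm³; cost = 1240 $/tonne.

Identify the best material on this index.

In SI units:
  GFRP laminate: E = 31.03 GPa, ρ = 1990 kg/m³, cost = 3.500 $/kg
  nickel superalloy: E = 212.0 GPa, ρ = 8233 kg/m³, cost = 35.27 $/kg
  CFRP laminate: E = 95.42 GPa, ρ = 1570 kg/m³, cost = 97.00 $/kg
  molybdenum: E = 326.7 GPa, ρ = 10300 kg/m³, cost = 40.00 $/kg
  brass: E = 103.4 GPa, ρ = 8430 kg/m³, cost = 7.400 $/kg
  alloy steel: E = 211.0 GPa, ρ = 7850 kg/m³, cost = 1.240 $/kg
  alloy steel: M = 21.7 MN·m per $
  GFRP laminate: M = 4.46 MN·m per $
  brass: M = 1.66 MN·m per $
  molybdenum: M = 0.793 MN·m per $
  nickel superalloy: M = 0.730 MN·m per $
  CFRP laminate: M = 0.627 MN·m per $
Alloy steel has the largest M.

alloy steel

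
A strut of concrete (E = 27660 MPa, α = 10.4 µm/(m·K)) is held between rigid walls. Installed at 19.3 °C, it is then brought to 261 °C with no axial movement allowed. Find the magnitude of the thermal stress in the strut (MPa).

E = 27660 MPa = 27.66 GPa.
ΔT = 241.7 K. Constrained thermal stress σ = E·α·ΔT = 27.66×10³ MPa × 10.4×10⁻⁶ × 241.7 = 69.5 MPa (compressive).

69.5 MPa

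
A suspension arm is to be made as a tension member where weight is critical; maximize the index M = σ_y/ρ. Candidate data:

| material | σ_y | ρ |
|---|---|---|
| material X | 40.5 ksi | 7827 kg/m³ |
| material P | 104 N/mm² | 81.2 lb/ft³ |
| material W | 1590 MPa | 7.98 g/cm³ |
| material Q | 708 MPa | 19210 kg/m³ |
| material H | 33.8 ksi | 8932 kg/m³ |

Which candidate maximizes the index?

material W

After converting to SI:
  material X: σ_y = 279.2 MPa, ρ = 7827 kg/m³
  material P: σ_y = 104.0 MPa, ρ = 1301 kg/m³
  material W: σ_y = 1590 MPa, ρ = 7980 kg/m³
  material Q: σ_y = 708.0 MPa, ρ = 19210 kg/m³
  material H: σ_y = 233.0 MPa, ρ = 8932 kg/m³
  material W: M = 199 kN·m/kg
  material P: M = 80.0 kN·m/kg
  material Q: M = 36.9 kN·m/kg
  material X: M = 35.7 kN·m/kg
  material H: M = 26.1 kN·m/kg
Material W has the largest M.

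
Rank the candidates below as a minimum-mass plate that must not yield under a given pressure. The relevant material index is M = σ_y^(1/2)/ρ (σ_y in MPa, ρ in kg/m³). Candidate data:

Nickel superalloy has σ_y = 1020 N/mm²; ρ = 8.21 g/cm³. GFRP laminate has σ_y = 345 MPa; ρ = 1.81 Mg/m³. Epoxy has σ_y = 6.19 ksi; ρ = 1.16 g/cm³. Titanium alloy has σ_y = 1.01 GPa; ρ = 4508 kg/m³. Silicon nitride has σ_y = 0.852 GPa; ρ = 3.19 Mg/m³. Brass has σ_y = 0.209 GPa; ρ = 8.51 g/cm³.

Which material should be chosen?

GFRP laminate

Convert each candidate to consistent units, then evaluate M:
  nickel superalloy: σ_y = 1020 MPa, ρ = 8210 kg/m³
  GFRP laminate: σ_y = 345.0 MPa, ρ = 1810 kg/m³
  epoxy: σ_y = 42.68 MPa, ρ = 1160 kg/m³
  titanium alloy: σ_y = 1010 MPa, ρ = 4508 kg/m³
  silicon nitride: σ_y = 852.0 MPa, ρ = 3190 kg/m³
  brass: σ_y = 209.0 MPa, ρ = 8510 kg/m³
  GFRP laminate: M = 10.3×10⁻³
  silicon nitride: M = 9.15×10⁻³
  titanium alloy: M = 7.05×10⁻³
  epoxy: M = 5.63×10⁻³
  nickel superalloy: M = 3.89×10⁻³
  brass: M = 1.70×10⁻³
GFRP laminate has the largest M.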